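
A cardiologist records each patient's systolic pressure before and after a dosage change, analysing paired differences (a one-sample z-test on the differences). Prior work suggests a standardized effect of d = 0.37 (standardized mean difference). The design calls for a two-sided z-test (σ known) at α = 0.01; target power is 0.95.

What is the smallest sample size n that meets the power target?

Set Φ(δ − 2.576) = 0.95; then δ − 2.576 = Φ⁻¹(0.95) = 1.645, giving δ = 4.221.
(Ignoring the negligible lower-tail rejection probability gives the usual closed-form inversion.)
δ = d·√n ⇒ n = (δ/d)² = (4.221 / 0.37)² = 130.13.
Rounding up, n = 131.

n = 131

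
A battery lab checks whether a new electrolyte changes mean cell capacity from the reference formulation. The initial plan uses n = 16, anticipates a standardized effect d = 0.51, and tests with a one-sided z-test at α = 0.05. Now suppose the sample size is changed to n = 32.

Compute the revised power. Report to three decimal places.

Power ≈ 0.893

With n = 32: δ = d·√n = 0.51 × √32 = 2.8850. Critical value z_{0.05} = 1.645.
Revised power = Φ(δ − 1.645) = Φ(1.240) = 0.8925.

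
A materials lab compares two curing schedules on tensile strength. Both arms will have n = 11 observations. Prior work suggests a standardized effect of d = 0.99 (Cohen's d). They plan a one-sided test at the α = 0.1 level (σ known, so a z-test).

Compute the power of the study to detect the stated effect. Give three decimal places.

Power ≈ 0.851

Noncentrality parameter: δ = d·√(n/2) = 0.99 × √(11/2) = 2.3218
One-sided α = 0.1 → critical value z_{0.1} = 1.282.
Power = Φ(δ − 1.282) = Φ(1.040) = 0.8509.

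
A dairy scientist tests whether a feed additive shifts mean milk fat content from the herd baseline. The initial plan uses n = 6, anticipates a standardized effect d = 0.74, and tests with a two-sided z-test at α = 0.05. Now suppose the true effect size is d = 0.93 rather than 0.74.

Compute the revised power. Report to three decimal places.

With d = 0.93: δ = d·√n = 0.93 × √6 = 2.2780. Critical value z_{0.025} = 1.960.
Revised power = Φ(δ − 1.960) + Φ(−δ − 1.960) = Φ(0.318) + Φ(-4.238) = 0.6248 + 0.0000 = 0.6248.

Power ≈ 0.625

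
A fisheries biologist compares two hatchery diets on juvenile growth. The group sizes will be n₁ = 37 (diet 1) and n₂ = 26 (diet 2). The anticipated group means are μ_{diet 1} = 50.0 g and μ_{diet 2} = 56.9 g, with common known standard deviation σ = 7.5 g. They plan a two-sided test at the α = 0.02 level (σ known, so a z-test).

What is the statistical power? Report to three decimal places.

Power ≈ 0.898

Standardized effect: d = |μ_{diet 1} − μ_{diet 2}| / σ = |50.0 − 56.9| / 7.5 = 0.9200
Noncentrality parameter: δ = d / √(1/n₁ + 1/n₂) = 0.9200 / √(1/37 + 1/26) = 3.5951
Two-sided α = 0.02 → critical value z_{0.01} = 2.326.
Power = Φ(δ − 2.326) + Φ(−δ − 2.326) = Φ(1.269) + Φ(-5.921) = 0.8977 + 0.0000 = 0.8977.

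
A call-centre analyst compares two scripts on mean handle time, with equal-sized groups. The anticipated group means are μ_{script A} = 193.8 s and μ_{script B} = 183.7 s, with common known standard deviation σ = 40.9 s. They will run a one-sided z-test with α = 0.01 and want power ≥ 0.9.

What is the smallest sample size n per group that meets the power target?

n = 427 per group

Standardized effect: d = |μ_{script A} − μ_{script B}| / σ = |193.8 − 183.7| / 40.9 = 0.2469
For power 0.9 need Φ(δ − z_{0.01}) = 0.9, so δ = z_{0.01} + z_{0.10} = 2.326 + 1.282 = 3.608.
δ = d·√(n/2) ⇒ n = 2(δ/d)² = 2 × (3.608 / 0.2469)² = 426.92.
Rounding up, n = 427 per group.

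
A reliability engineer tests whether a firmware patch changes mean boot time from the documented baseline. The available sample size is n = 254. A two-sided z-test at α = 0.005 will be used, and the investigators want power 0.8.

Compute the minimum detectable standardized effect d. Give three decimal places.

Required noncentrality: δ = z_{0.0025} + z_{0.20} = 2.807 + 0.842 = 3.649.
(Lower-tail contribution to power is negligible for δ > 0.)
δ = d·√n ⇒ d = δ/√n = 3.649/√254 = 0.2289.

d ≈ 0.229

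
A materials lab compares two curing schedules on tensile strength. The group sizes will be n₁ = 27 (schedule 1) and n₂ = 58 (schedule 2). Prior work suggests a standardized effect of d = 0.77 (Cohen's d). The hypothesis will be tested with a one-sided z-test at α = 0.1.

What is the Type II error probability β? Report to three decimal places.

β ≈ 0.022

Noncentrality parameter: λ = d / √(1/n₁ + 1/n₂) = 0.77 / √(1/27 + 1/58) = 3.3050
Critical value for a one-sided test at α = 0.1: z_α = 1.282.
Power = P(Z > 1.282 − λ) = Φ(2.023) = 0.9785.
Type II error: β = 1 − power = 1 − 0.9785 = 0.0215.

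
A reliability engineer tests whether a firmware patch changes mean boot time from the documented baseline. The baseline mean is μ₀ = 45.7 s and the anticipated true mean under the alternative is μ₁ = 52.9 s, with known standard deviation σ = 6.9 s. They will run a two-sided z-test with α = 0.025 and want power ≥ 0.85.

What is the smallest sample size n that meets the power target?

Standardized effect: d = |μ₁ − μ₀| / σ = |52.9 − 45.7| / 6.9 = 1.0435
Set Φ(δ − 2.241) = 0.85; then δ − 2.241 = Φ⁻¹(0.85) = 1.036, giving δ = 3.278.
(For δ > 0 the lower-tail rejection region contributes negligibly to power, so the one-term inversion is standard.)
δ = d·√n ⇒ n = (δ/d)² = (3.278 / 1.0435)² = 9.87.
Round up to the next whole unit.

n = 10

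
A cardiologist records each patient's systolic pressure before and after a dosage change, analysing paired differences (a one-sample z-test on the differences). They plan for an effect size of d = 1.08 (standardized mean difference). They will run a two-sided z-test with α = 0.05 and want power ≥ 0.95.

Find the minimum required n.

Set Φ(δ − 1.960) = 0.95; then δ − 1.960 = Φ⁻¹(0.95) = 1.645, giving δ = 3.605.
(For δ > 0 the lower-tail rejection region contributes negligibly to power, so the one-term inversion is standard.)
δ = d·√n ⇒ n = (δ/d)² = (3.605 / 1.08)² = 11.14.
Round up to the next whole unit.

n = 12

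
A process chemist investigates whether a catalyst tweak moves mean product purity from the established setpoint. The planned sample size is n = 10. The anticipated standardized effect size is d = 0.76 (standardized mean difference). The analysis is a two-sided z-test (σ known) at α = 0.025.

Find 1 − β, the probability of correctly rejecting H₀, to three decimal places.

Power ≈ 0.564

Noncentrality parameter: δ = d·√n = 0.76 × √10 = 2.4033
Two-sided α = 0.025 → critical value z_{0.0125} = 2.241.
Power = Φ(δ − 2.241) + Φ(−δ − 2.241) = Φ(0.162) + Φ(-4.645) = 0.5643 + 0.0000 = 0.5643.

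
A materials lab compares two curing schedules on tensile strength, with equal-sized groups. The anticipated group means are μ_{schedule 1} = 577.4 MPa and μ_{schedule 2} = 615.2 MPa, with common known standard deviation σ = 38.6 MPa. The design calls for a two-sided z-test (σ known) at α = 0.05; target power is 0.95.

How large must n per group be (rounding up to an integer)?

Standardized effect: d = |μ_{schedule 1} − μ_{schedule 2}| / σ = |577.4 − 615.2| / 38.6 = 0.9793
For power 0.95 need Φ(δ − z_{0.025}) = 0.95, so δ = z_{0.025} + z_{0.05} = 1.960 + 1.645 = 3.605.
(For δ > 0 the lower-tail rejection region contributes negligibly to power, so the one-term inversion is standard.)
δ = d·√(n/2) ⇒ n = 2(δ/d)² = 2 × (3.605 / 0.9793)² = 27.10.
Round up to the next whole unit.

n = 28 per group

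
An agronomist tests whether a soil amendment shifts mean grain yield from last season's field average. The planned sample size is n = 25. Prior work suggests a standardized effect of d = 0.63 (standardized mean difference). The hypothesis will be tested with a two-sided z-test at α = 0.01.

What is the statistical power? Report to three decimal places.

Power ≈ 0.717

Noncentrality parameter: λ = d·√n = 0.63 × √25 = 3.1500
Critical value for a two-sided test at α = 0.01: z_{α/2} = 2.576.
Power = Φ(λ − 2.576) + Φ(−λ − 2.576) = Φ(0.574) + Φ(-5.726) = 0.7171 + 0.0000 = 0.7171.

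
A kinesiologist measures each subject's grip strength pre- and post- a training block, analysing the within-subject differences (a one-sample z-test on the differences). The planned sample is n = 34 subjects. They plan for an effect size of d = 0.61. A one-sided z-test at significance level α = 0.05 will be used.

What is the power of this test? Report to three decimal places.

Power ≈ 0.972

Noncentrality parameter: δ = d·√n = 0.61 × √34 = 3.5569
Critical value for a one-sided test at α = 0.05: z_α = 1.645.
Power = P(Z > 1.645 − δ) = Φ(1.912) = 0.9721.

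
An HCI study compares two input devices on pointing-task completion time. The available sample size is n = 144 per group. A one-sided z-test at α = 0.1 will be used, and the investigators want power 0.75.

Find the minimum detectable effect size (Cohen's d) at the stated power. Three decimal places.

Required noncentrality: δ = z_{0.1} + z_{0.25} = 1.282 + 0.674 = 1.956.
δ = d·√(n/2) ⇒ d = δ/√(n/2) = 1.956/√(144/2) = 0.2305.

d ≈ 0.231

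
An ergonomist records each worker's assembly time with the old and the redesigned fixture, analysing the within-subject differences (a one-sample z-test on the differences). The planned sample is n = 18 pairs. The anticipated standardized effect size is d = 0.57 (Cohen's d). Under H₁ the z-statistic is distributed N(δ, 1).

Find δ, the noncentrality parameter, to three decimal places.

δ ≈ 2.418

δ = d·√n = 0.57 × √18 = 2.4183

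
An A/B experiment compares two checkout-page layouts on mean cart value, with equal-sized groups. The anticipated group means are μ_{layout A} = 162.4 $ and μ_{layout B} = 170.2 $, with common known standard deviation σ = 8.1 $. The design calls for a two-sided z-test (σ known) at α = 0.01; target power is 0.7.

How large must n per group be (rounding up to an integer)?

Standardized effect: d = |μ_{layout A} − μ_{layout B}| / σ = |162.4 − 170.2| / 8.1 = 0.9630
Set Φ(δ − 2.576) = 0.7; then δ − 2.576 = Φ⁻¹(0.7) = 0.524, giving δ = 3.100.
(Ignoring the negligible lower-tail rejection probability gives the usual closed-form inversion.)
δ = d·√(n/2) ⇒ n = 2(δ/d)² = 2 × (3.100 / 0.9630)² = 20.73.
Rounding up, n = 21 per group.

n = 21 per group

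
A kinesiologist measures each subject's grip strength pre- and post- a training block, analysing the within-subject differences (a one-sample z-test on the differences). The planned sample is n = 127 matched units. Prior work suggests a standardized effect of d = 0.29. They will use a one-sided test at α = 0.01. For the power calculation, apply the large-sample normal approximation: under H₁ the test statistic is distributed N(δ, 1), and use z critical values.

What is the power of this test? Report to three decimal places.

Noncentrality parameter: δ = d·√n = 0.29 × √127 = 3.2681
One-sided α = 0.01 → critical value z_{0.01} = 2.326.
Power = Φ(δ − 2.326) = Φ(0.942) = 0.8268.

Power ≈ 0.827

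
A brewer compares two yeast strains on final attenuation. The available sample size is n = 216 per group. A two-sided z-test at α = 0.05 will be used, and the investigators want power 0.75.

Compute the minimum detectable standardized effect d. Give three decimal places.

Required noncentrality: δ = z_{0.025} + z_{0.25} = 1.960 + 0.674 = 2.634.
(The second rejection-region term Φ(−δ − z_{α/2}) is negligible and dropped.)
δ = d·√(n/2) ⇒ d = δ/√(n/2) = 2.634/√(216/2) = 0.2535.

d ≈ 0.254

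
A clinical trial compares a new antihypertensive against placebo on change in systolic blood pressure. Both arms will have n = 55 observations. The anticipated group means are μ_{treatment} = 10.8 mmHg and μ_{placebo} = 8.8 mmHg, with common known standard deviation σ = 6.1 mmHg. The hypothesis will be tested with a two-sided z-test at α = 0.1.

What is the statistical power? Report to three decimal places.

Standardized effect: d = |μ_{treatment} − μ_{placebo}| / σ = |10.8 − 8.8| / 6.1 = 0.3279
Noncentrality parameter: δ = d·√(n/2) = 0.3279 × √(55/2) = 1.7194
Critical value for a two-sided test at α = 0.1: z_{α/2} = 1.645.
Power = Φ(δ − 1.645) + Φ(−δ − 1.645) = Φ(0.075) + Φ(-3.364) = 0.5297 + 0.0004 = 0.5301.

Power ≈ 0.530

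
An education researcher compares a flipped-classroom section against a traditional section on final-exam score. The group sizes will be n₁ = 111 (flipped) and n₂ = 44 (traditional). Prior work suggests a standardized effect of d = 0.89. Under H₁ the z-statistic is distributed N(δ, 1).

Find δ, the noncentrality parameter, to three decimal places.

The noncentrality parameter scales effect size by the design's sample-size factor: δ = d / √(1/n₁ + 1/n₂) = 0.89 / √(1/111 + 1/44) = 4.9959

δ ≈ 4.996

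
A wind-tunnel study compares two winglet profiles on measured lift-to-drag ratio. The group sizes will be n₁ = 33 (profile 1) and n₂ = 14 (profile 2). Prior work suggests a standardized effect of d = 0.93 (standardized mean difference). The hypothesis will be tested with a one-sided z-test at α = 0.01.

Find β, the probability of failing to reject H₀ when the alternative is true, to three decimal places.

β ≈ 0.278

Noncentrality parameter: δ = d / √(1/n₁ + 1/n₂) = 0.93 / √(1/33 + 1/14) = 2.9158
One-sided α = 0.01 → critical value z_{0.01} = 2.326.
Power = P(Z > 2.326 − δ) = Φ(0.589) = 0.7222.
Type II error: β = 1 − power = 1 − 0.7222 = 0.2778.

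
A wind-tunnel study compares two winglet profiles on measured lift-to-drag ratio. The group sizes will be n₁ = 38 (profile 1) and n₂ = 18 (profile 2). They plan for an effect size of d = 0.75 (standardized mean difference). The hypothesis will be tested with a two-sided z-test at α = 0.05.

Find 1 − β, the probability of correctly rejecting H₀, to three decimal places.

Power ≈ 0.746

Noncentrality parameter: λ = d / √(1/n₁ + 1/n₂) = 0.75 / √(1/38 + 1/18) = 2.6212
Critical value for a two-sided test at α = 0.05: z_{α/2} = 1.960.
Power = Φ(λ − 1.960) + Φ(−λ − 1.960) = Φ(0.661) + Φ(-4.581) = 0.7458 + 0.0000 = 0.7458.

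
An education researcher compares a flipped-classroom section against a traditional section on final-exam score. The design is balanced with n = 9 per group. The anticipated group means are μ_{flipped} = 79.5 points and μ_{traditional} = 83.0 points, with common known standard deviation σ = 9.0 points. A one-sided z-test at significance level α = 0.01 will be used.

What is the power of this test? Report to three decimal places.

Power ≈ 0.067

Standardized effect: d = |μ_{flipped} − μ_{traditional}| / σ = |79.5 − 83.0| / 9.0 = 0.3889
Noncentrality parameter: δ = d·√(n/2) = 0.3889 × √(9/2) = 0.8250
Critical value for a one-sided test at α = 0.01: z_α = 2.326.
Power = Φ(δ − 2.326) = Φ(-1.501) = 0.0666.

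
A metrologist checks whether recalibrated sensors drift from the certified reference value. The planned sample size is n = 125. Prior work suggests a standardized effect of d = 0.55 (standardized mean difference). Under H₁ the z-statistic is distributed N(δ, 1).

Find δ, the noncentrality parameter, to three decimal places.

δ ≈ 6.149

δ = d·√n = 0.55 × √125 = 6.1492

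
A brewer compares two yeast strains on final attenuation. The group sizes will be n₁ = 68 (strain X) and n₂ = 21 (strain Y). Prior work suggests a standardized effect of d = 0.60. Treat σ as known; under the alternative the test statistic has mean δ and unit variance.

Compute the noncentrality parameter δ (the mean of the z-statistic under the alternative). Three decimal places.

δ ≈ 2.403

δ = d / √(1/n₁ + 1/n₂) = 0.60 / √(1/68 + 1/21) = 2.4034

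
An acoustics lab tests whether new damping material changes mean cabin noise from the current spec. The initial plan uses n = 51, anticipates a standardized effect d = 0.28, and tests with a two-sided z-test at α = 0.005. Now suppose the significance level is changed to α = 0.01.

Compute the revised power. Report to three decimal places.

δ = d·√n = 0.28 × √51 = 1.9996 (unchanged). New critical value: z_{0.005} = 2.576.
Revised power = Φ(δ − 2.576) + Φ(−δ − 2.576) = Φ(-0.576) + Φ(-4.575) = 0.2822 + 0.0000 = 0.2822.

Power ≈ 0.282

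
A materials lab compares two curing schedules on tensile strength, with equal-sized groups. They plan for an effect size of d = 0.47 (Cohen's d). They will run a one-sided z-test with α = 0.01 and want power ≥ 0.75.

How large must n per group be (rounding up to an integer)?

Set Φ(δ − 2.326) = 0.75; then δ − 2.326 = Φ⁻¹(0.75) = 0.674, giving δ = 3.001.
δ = d·√(n/2) ⇒ n = 2(δ/d)² = 2 × (3.001 / 0.47)² = 81.53.
Round up to the next whole unit.

n = 82 per group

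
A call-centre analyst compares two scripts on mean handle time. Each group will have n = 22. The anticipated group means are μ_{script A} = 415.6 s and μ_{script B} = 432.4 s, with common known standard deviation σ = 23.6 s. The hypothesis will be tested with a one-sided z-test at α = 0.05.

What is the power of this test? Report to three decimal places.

Power ≈ 0.763

Standardized effect: d = |μ_{script A} − μ_{script B}| / σ = |415.6 − 432.4| / 23.6 = 0.7119
Noncentrality parameter: δ = d·√(n/2) = 0.7119 × √(22/2) = 2.3610
One-sided α = 0.05 → critical value z_{0.05} = 1.645.
Power = P(Z > 1.645 − δ) = Φ(0.716) = 0.7630.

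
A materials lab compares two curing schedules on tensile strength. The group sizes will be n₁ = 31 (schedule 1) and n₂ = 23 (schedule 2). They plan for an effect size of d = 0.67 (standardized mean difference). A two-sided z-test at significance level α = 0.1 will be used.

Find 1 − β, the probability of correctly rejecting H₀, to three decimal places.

Power ≈ 0.785

Noncentrality parameter: δ = d / √(1/n₁ + 1/n₂) = 0.67 / √(1/31 + 1/23) = 2.4346
Two-sided α = 0.1 → critical value z_{0.05} = 1.645.
Power = Φ(δ − 1.645) + Φ(−δ − 1.645) = Φ(0.790) + Φ(-4.079) = 0.7852 + 0.0000 = 0.7852.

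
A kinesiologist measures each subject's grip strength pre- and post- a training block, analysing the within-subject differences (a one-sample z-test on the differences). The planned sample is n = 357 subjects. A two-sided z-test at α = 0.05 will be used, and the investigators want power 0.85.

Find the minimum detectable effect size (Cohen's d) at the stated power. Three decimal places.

Need Φ(δ − 1.960) = 0.85, so δ = 1.960 + 1.036 = 2.996.
(The second rejection-region term Φ(−δ − z_{α/2}) is negligible and dropped.)
δ = d·√n ⇒ d = δ/√n = 2.996/√357 = 0.1586.

d ≈ 0.159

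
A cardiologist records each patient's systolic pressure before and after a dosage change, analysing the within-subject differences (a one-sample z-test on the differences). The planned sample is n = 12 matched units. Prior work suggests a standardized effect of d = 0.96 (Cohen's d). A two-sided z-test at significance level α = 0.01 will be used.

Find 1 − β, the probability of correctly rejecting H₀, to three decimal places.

Noncentrality parameter: δ = d·√n = 0.96 × √12 = 3.3255
Two-sided α = 0.01 → critical value z_{0.005} = 2.576.
Power = Φ(δ − 2.576) + Φ(−δ − 2.576) = Φ(0.750) + Φ(-5.901) = 0.7733 + 0.0000 = 0.7733.

Power ≈ 0.773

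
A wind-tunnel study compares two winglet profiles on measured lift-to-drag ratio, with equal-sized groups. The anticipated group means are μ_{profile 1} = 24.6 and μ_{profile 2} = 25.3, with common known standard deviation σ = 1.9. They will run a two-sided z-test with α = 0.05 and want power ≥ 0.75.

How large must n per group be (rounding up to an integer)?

n = 103 per group

Standardized effect: d = |μ_{profile 1} − μ_{profile 2}| / σ = |24.6 − 25.3| / 1.9 = 0.3684
Set Φ(δ − 1.960) = 0.75; then δ − 1.960 = Φ⁻¹(0.75) = 0.674, giving δ = 2.634.
(Ignoring the negligible lower-tail rejection probability gives the usual closed-form inversion.)
δ = d·√(n/2) ⇒ n = 2(δ/d)² = 2 × (2.634 / 0.3684)² = 102.26.
Rounding up, n = 103 per group.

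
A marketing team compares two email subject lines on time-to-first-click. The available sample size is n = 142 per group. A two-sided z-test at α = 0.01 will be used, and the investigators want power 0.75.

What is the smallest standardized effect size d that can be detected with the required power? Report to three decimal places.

Need Φ(δ − 2.576) = 0.75, so δ = 2.576 + 0.674 = 3.250.
(The second rejection-region term Φ(−δ − z_{α/2}) is negligible and dropped.)
δ = d·√(n/2) ⇒ d = δ/√(n/2) = 3.250/√(142/2) = 0.3857.

d ≈ 0.386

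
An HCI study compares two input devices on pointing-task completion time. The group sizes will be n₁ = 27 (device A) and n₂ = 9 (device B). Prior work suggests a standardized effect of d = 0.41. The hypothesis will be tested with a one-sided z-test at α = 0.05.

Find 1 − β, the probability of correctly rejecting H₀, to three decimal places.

Noncentrality parameter: δ = d / √(1/n₁ + 1/n₂) = 0.41 / √(1/27 + 1/9) = 1.0652
One-sided α = 0.05 → critical value z_{0.05} = 1.645.
Power = Φ(δ − 1.645) = Φ(-0.580) = 0.2811.

Power ≈ 0.281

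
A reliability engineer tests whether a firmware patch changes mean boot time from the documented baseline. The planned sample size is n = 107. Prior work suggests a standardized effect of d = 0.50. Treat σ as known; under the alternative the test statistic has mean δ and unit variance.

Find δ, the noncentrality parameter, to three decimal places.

δ ≈ 5.172

δ = d·√n = 0.50 × √107 = 5.1720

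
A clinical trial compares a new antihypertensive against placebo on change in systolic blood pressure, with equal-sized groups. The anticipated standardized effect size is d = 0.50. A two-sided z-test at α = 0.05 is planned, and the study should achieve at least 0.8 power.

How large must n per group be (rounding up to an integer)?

n = 63 per group

Set Φ(δ − 1.960) = 0.8; then δ − 1.960 = Φ⁻¹(0.8) = 0.842, giving δ = 2.802.
(For δ > 0 the lower-tail rejection region contributes negligibly to power, so the one-term inversion is standard.)
δ = d·√(n/2) ⇒ n = 2(δ/d)² = 2 × (2.802 / 0.50)² = 62.79.
Round up to the next whole unit.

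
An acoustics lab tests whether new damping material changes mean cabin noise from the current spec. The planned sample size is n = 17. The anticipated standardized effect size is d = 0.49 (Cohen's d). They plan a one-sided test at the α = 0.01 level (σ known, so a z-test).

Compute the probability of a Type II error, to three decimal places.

β ≈ 0.620

Noncentrality parameter: δ = d·√n = 0.49 × √17 = 2.0203
One-sided α = 0.01 → critical value z_{0.01} = 2.326.
Power = P(Z > 2.326 − δ) = Φ(-0.306) = 0.3798.
Type II error: β = 1 − power = 1 − 0.3798 = 0.6202.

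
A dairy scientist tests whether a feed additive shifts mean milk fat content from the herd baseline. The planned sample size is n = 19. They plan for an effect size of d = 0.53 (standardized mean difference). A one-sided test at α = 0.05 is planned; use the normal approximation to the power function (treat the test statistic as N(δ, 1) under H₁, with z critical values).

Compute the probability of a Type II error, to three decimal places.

Noncentrality parameter: δ = d·√n = 0.53 × √19 = 2.3102
One-sided α = 0.05 → critical value z_{0.05} = 1.645.
Power = Φ(δ − 1.645) = Φ(0.665) = 0.7471.
Type II error: β = 1 − power = 1 − 0.7471 = 0.2529.

β ≈ 0.253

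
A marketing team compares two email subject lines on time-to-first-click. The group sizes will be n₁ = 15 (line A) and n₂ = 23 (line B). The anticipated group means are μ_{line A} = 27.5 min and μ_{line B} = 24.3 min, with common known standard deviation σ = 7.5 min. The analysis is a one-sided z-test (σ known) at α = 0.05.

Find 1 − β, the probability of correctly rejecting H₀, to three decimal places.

Power ≈ 0.360

Standardized effect: d = |μ_{line A} − μ_{line B}| / σ = |27.5 − 24.3| / 7.5 = 0.4267
Noncentrality parameter: δ = d / √(1/n₁ + 1/n₂) = 0.4267 / √(1/15 + 1/23) = 1.2856
Critical value for a one-sided test at α = 0.05: z_α = 1.645.
Power = Φ(δ − 1.645) = Φ(-0.359) = 0.3597.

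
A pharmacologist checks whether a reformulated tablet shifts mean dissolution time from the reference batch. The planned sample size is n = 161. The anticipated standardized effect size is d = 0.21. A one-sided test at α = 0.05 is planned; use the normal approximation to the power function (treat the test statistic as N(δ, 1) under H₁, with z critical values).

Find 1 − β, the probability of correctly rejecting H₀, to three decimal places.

Power ≈ 0.846

Noncentrality parameter: δ = d·√n = 0.21 × √161 = 2.6646
Critical value for a one-sided test at α = 0.05: z_α = 1.645.
Power = P(Z > 1.645 − δ) = Φ(1.020) = 0.8461.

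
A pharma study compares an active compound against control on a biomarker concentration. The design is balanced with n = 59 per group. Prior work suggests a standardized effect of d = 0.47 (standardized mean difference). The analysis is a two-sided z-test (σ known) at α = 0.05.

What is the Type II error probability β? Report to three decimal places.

Noncentrality parameter: δ = d·√(n/2) = 0.47 × √(59/2) = 2.5528
Two-sided α = 0.05 → critical value z_{0.025} = 1.960.
Power = Φ(δ − 1.960) + Φ(−δ − 1.960) = Φ(0.593) + Φ(-4.513) = 0.7233 + 0.0000 = 0.7233.
Type II error: β = 1 − power = 1 − 0.7233 = 0.2767.

β ≈ 0.277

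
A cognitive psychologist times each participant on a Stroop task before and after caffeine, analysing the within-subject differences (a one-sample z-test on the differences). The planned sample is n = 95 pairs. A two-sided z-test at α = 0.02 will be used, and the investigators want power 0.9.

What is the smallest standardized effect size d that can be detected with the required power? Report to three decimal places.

Need Φ(δ − 2.326) = 0.9, so δ = 2.326 + 1.282 = 3.608.
(The second rejection-region term Φ(−δ − z_{α/2}) is negligible and dropped.)
δ = d·√n ⇒ d = δ/√n = 3.608/√95 = 0.3702.

d ≈ 0.370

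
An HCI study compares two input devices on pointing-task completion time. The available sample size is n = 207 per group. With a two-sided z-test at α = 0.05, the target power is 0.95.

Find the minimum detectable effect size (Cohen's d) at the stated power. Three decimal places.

Required noncentrality: δ = z_{0.025} + z_{0.05} = 1.960 + 1.645 = 3.605.
(Lower-tail contribution to power is negligible for δ > 0.)
δ = d·√(n/2) ⇒ d = δ/√(n/2) = 3.605/√(207/2) = 0.3543.

d ≈ 0.354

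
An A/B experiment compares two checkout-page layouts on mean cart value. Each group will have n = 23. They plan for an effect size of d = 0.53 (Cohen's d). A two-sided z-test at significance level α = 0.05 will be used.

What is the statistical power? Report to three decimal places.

Noncentrality parameter: δ = d·√(n/2) = 0.53 × √(23/2) = 1.7973
Critical value for a two-sided test at α = 0.05: z_{α/2} = 1.960.
Power = Φ(δ − 1.960) + Φ(−δ − 1.960) = Φ(-0.163) + Φ(-3.757) = 0.4354 + 0.0001 = 0.4355.

Power ≈ 0.435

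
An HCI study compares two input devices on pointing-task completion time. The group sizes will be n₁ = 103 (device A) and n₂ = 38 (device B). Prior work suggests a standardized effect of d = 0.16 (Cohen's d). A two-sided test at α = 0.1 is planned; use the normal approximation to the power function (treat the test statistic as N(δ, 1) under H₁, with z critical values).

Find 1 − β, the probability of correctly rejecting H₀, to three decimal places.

Power ≈ 0.218

Noncentrality parameter: δ = d / √(1/n₁ + 1/n₂) = 0.16 / √(1/103 + 1/38) = 0.8430
Critical value for a two-sided test at α = 0.1: z_{α/2} = 1.645.
Power = Φ(δ − 1.645) + Φ(−δ − 1.645) = Φ(-0.802) + Φ(-2.488) = 0.2113 + 0.0064 = 0.2177.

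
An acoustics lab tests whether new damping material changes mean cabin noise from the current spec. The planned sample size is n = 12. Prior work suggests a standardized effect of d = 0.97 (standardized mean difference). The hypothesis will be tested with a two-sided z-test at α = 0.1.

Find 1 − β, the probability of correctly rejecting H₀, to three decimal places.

Power ≈ 0.957

Noncentrality parameter: δ = d·√n = 0.97 × √12 = 3.3602
Critical value for a two-sided test at α = 0.1: z_{α/2} = 1.645.
Power = Φ(δ − 1.645) + Φ(−δ − 1.645) = Φ(1.715) + Φ(-5.005) = 0.9569 + 0.0000 = 0.9569.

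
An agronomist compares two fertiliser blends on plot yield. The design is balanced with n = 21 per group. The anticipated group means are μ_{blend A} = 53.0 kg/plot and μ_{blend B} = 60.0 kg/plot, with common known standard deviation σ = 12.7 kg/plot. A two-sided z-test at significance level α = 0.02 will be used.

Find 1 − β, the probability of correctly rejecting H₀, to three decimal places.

Standardized effect: d = |μ_{blend A} − μ_{blend B}| / σ = |53.0 − 60.0| / 12.7 = 0.5512
Noncentrality parameter: δ = d·√(n/2) = 0.5512 × √(21/2) = 1.7860
Two-sided α = 0.02 → critical value z_{0.01} = 2.326.
Power = Φ(δ − 2.326) + Φ(−δ − 2.326) = Φ(-0.540) + Φ(-4.112) = 0.2945 + 0.0000 = 0.2945.

Power ≈ 0.295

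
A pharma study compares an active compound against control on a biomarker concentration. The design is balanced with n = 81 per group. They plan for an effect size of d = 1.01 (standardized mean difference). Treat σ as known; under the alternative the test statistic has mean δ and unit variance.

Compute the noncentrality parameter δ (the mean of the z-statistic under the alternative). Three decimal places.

δ ≈ 6.428

δ = d·√(n/2) = 1.01 × √(81/2) = 6.4276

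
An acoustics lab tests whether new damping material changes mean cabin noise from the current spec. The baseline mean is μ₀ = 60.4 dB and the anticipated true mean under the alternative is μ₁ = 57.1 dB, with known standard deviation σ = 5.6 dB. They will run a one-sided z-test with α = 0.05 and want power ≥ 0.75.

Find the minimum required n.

n = 16

Standardized effect: d = |μ₁ − μ₀| / σ = |57.1 − 60.4| / 5.6 = 0.5893
Set Φ(δ − 1.645) = 0.75; then δ − 1.645 = Φ⁻¹(0.75) = 0.674, giving δ = 2.319.
δ = d·√n ⇒ n = (δ/d)² = (2.319 / 0.5893)² = 15.49.
Round up to the next whole unit.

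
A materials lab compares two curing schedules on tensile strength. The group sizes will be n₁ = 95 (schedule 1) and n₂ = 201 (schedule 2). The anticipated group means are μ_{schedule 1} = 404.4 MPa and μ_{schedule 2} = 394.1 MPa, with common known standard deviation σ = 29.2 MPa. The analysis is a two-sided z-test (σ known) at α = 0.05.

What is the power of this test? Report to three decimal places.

Standardized effect: d = |μ_{schedule 1} − μ_{schedule 2}| / σ = |404.4 − 394.1| / 29.2 = 0.3527
Noncentrality parameter: δ = d / √(1/n₁ + 1/n₂) = 0.3527 / √(1/95 + 1/201) = 2.8331
Critical value for a two-sided test at α = 0.05: z_{α/2} = 1.960.
Power = Φ(δ − 1.960) + Φ(−δ − 1.960) = Φ(0.873) + Φ(-4.793) = 0.8087 + 0.0000 = 0.8087.

Power ≈ 0.809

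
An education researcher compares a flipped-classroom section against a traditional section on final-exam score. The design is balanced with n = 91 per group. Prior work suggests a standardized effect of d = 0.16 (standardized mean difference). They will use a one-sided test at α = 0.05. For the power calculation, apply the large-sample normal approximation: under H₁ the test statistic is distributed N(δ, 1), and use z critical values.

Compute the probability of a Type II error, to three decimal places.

β ≈ 0.714

Noncentrality parameter: δ = d·√(n/2) = 0.16 × √(91/2) = 1.0793
One-sided α = 0.05 → critical value z_{0.05} = 1.645.
Power = Φ(δ − 1.645) = Φ(-0.566) = 0.2858.
Type II error: β = 1 − power = 1 − 0.2858 = 0.7142.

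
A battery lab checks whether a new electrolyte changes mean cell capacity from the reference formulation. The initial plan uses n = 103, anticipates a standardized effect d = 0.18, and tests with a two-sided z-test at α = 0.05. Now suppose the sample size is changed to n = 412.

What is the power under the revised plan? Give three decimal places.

Power ≈ 0.955

With n = 412: δ = d·√n = 0.18 × √412 = 3.6536. Critical value z_{0.025} = 1.960.
Revised power = Φ(δ − 1.960) + Φ(−δ − 1.960) = Φ(1.694) + Φ(-5.614) = 0.9548 + 0.0000 = 0.9548.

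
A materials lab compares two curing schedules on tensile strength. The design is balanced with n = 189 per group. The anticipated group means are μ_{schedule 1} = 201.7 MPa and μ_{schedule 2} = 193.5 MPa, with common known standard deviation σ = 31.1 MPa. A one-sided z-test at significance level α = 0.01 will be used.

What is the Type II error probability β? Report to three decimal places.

Standardized effect: d = |μ_{schedule 1} − μ_{schedule 2}| / σ = |201.7 − 193.5| / 31.1 = 0.2637
Noncentrality parameter: δ = d·√(n/2) = 0.2637 × √(189/2) = 2.5631
Critical value for a one-sided test at α = 0.01: z_α = 2.326.
Power = Φ(δ − 2.326) = Φ(0.237) = 0.5936.
Type II error: β = 1 − power = 1 − 0.5936 = 0.4064.

β ≈ 0.406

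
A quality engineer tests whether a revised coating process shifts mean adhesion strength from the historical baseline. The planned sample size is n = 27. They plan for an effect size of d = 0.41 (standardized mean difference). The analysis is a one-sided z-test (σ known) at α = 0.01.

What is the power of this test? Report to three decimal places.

Noncentrality parameter: δ = d·√n = 0.41 × √27 = 2.1304
Critical value for a one-sided test at α = 0.01: z_α = 2.326.
Power = P(Z > 2.326 − δ) = Φ(-0.196) = 0.4223.

Power ≈ 0.422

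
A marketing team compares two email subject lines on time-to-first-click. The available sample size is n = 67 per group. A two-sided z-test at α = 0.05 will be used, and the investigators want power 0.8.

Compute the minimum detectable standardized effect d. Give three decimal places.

d ≈ 0.484

Need Φ(δ − 1.960) = 0.8, so δ = 1.960 + 0.842 = 2.802.
(Lower-tail contribution to power is negligible for δ > 0.)
δ = d·√(n/2) ⇒ d = δ/√(n/2) = 2.802/√(67/2) = 0.4840.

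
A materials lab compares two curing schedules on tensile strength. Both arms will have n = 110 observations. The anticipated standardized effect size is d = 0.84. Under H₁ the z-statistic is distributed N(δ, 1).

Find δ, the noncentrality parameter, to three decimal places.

δ = d·√(n/2) = 0.84 × √(110/2) = 6.2296

δ ≈ 6.230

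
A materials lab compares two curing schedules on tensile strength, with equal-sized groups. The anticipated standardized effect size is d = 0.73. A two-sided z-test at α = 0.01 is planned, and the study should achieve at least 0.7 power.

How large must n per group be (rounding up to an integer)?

For power 0.7 need Φ(δ − z_{0.005}) = 0.7, so δ = z_{0.005} + z_{0.30} = 2.576 + 0.524 = 3.100.
(Ignoring the negligible lower-tail rejection probability gives the usual closed-form inversion.)
δ = d·√(n/2) ⇒ n = 2(δ/d)² = 2 × (3.100 / 0.73)² = 36.07.
Round up to the next whole unit.

n = 37 per group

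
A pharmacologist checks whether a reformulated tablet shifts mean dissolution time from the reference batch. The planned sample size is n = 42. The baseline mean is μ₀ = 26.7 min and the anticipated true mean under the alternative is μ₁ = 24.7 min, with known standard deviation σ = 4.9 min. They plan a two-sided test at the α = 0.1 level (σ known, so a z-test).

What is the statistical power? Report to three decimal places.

Standardized effect: d = |μ₁ − μ₀| / σ = |24.7 − 26.7| / 4.9 = 0.4082
Noncentrality parameter: δ = d·√n = 0.4082 × √42 = 2.6452
Two-sided α = 0.1 → critical value z_{0.05} = 1.645.
Power = Φ(δ − 1.645) + Φ(−δ − 1.645) = Φ(1.000) + Φ(-4.290) = 0.8414 + 0.0000 = 0.8414.

Power ≈ 0.841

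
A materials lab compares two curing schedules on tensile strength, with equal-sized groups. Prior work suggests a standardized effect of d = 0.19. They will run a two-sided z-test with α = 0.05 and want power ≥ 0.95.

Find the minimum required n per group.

n = 720 per group

For power 0.95 need Φ(δ − z_{0.025}) = 0.95, so δ = z_{0.025} + z_{0.05} = 1.960 + 1.645 = 3.605.
(The Φ(−δ − z_{α/2}) term is vanishingly small for δ > 0 and is dropped in the standard sample-size formula.)
δ = d·√(n/2) ⇒ n = 2(δ/d)² = 2 × (3.605 / 0.19)² = 719.93.
Rounding up, n = 720 per group.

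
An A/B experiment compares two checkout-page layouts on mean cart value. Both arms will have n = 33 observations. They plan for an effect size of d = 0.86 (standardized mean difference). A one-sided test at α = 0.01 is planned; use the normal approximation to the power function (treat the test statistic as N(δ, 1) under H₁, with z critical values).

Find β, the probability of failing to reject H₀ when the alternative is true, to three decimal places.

Noncentrality parameter: δ = d·√(n/2) = 0.86 × √(33/2) = 3.4933
One-sided α = 0.01 → critical value z_{0.01} = 2.326.
Power = Φ(δ − 2.326) = Φ(1.167) = 0.8784.
Type II error: β = 1 − power = 1 − 0.8784 = 0.1216.

β ≈ 0.122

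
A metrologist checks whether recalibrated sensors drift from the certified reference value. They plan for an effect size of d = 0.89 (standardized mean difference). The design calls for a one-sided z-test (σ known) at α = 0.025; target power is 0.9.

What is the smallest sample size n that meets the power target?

Set Φ(δ − 1.960) = 0.9; then δ − 1.960 = Φ⁻¹(0.9) = 1.282, giving δ = 3.242.
δ = d·√n ⇒ n = (δ/d)² = (3.242 / 0.89)² = 13.27.
Rounding up, n = 14.

n = 14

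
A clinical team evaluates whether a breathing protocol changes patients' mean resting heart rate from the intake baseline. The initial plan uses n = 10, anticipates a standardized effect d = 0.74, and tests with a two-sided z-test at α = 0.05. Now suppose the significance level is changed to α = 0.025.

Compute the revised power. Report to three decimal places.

δ = d·√n = 0.74 × √10 = 2.3401 (unchanged). New critical value: z_{0.0125} = 2.241.
Revised power = Φ(δ − 2.241) + Φ(−δ − 2.241) = Φ(0.099) + Φ(-4.581) = 0.5393 + 0.0000 = 0.5393.

Power ≈ 0.539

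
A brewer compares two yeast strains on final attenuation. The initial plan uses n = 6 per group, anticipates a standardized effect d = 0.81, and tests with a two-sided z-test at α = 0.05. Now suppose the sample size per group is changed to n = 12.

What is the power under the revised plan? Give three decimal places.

Power ≈ 0.510

With n = 12 per group: δ = d·√(n/2) = 0.81 × √(12/2) = 1.9841. Critical value z_{0.025} = 1.960.
Revised power = Φ(δ − 1.960) + Φ(−δ − 1.960) = Φ(0.024) + Φ(-3.944) = 0.5096 + 0.0000 = 0.5097.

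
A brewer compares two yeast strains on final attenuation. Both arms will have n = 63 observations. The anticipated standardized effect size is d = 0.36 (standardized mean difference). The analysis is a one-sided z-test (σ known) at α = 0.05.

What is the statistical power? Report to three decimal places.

Power ≈ 0.646

Noncentrality parameter: δ = d·√(n/2) = 0.36 × √(63/2) = 2.0205
Critical value for a one-sided test at α = 0.05: z_α = 1.645.
Power = P(Z > 1.645 − δ) = Φ(0.376) = 0.6464.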